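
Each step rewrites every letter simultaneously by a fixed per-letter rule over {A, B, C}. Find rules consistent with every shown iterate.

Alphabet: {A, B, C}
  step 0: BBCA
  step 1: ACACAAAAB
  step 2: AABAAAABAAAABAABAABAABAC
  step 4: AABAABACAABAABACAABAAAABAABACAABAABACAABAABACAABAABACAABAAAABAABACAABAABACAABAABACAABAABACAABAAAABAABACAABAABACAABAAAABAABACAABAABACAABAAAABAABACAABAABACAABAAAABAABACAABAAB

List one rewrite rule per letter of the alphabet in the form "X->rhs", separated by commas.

  step 1 ⇒ step 2: ACACAAAAB ⇒ AAB·AA·AAB·AA·AAB·AAB·AAB·AAB·AC
    A ↦ AAB
    B ↦ AC
    C ↦ AA

A->AAB, B->AC, C->AA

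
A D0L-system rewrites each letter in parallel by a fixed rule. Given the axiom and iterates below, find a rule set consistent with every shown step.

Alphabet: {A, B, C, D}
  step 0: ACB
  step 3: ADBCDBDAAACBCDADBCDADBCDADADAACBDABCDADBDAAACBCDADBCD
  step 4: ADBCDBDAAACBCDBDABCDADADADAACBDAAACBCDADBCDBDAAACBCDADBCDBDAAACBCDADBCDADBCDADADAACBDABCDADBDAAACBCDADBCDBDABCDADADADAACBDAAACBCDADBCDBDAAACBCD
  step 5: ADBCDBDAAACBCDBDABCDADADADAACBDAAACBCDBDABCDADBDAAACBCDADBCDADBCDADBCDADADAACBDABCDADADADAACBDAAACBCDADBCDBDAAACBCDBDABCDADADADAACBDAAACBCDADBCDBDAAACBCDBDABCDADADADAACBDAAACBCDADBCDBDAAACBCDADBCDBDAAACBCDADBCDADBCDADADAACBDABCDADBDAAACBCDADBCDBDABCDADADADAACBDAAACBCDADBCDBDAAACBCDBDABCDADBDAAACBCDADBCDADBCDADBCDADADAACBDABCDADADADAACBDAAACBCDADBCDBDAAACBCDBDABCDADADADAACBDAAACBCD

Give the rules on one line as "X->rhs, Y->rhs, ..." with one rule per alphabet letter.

  step 4 ⇒ step 5: ADBCDBDAAACBCDBDABCDADADADAACBDAAACBCDADBCDBDAAACBCDADBCDBDAAACBCDADBCDADBCDADADAACBDABCDADBDAAACBCDADBCDBDABCDADADADAACBDAAACBCDADBCDBDAAACBCD ⇒ AD·BCD·BDA·AAC·BCD·BDA·BCD·AD·AD·AD·AAC·BDA·AAC·BCD·BDA·BCD·AD·BDA·AAC·BCD·AD·BCD·AD·BCD·AD·BCD·AD·AD·AAC·BDA·BCD·AD·AD·AD·AAC·BDA·AAC·BCD·AD·BCD·BDA·AAC·BCD·BDA·BCD·AD·AD·AD·AAC·BDA·AAC·BCD·AD·BCD·BDA·AAC·BCD·BDA·BCD·AD·AD·AD·AAC·BDA·AAC·BCD·AD·BCD·BDA·AAC·BCD·AD·BCD·BDA·AAC·BCD·AD·BCD·AD·BCD·AD·AD·AAC·BDA·BCD·AD·BDA·AAC·BCD·AD·BCD·BDA·BCD·AD·AD·AD·AAC·BDA·AAC·BCD·AD·BCD·BDA·AAC·BCD·BDA·BCD·AD·BDA·AAC·BCD·AD·BCD·AD·BCD·AD·BCD·AD·AD·AAC·BDA·BCD·AD·AD·AD·AAC·BDA·AAC·BCD·AD·BCD·BDA·AAC·BCD·BDA·BCD·AD·AD·AD·AAC·BDA·AAC·BCD
    A ↦ AD
    B ↦ BDA
    C ↦ AAC
    D ↦ BCD

A->AD, B->BDA, C->AAC, D->BCD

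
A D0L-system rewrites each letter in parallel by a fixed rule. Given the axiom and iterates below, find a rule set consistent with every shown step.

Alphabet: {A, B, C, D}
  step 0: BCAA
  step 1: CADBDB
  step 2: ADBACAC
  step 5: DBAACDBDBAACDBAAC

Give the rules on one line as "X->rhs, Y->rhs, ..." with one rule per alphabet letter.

A->DB, B->C, C->A, D->A

  step 1 ⇒ step 2: CADBDB ⇒ A·DB·A·C·A·C
    A ↦ DB
    B ↦ C
    C ↦ A
    D ↦ A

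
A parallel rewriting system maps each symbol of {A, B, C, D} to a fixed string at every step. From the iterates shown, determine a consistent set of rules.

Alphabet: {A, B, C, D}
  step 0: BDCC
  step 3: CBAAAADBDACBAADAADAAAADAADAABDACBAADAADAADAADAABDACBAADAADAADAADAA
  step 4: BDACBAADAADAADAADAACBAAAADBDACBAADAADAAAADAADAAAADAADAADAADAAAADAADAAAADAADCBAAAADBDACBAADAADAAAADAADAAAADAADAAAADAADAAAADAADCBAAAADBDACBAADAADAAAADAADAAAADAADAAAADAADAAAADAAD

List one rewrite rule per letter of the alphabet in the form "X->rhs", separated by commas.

A->AAD, B->CB, C->BDA, D->AA

  step 3 ⇒ step 4: CBAAAADBDACBAADAADAAAADAADAABDACBAADAADAADAADAABDACBAADAADAADAADAA ⇒ BDA·CB·AAD·AAD·AAD·AAD·AA·CB·AA·AAD·BDA·CB·AAD·AAD·AA·AAD·AAD·AA·AAD·AAD·AAD·AAD·AA·AAD·AAD·AA·AAD·AAD·CB·AA·AAD·BDA·CB·AAD·AAD·AA·AAD·AAD·AA·AAD·AAD·AA·AAD·AAD·AA·AAD·AAD·CB·AA·AAD·BDA·CB·AAD·AAD·AA·AAD·AAD·AA·AAD·AAD·AA·AAD·AAD·AA·AAD·AAD
    A ↦ AAD
    B ↦ CB
    C ↦ BDA
    D ↦ AA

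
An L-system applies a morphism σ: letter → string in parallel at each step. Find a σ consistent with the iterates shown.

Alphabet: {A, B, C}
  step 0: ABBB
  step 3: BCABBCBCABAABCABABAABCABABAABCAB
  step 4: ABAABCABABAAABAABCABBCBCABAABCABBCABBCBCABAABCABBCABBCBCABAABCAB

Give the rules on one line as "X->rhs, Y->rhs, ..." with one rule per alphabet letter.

A->BC, B->AB, C->AA

  step 3 ⇒ step 4: BCABBCBCABAABCABABAABCABABAABCAB ⇒ AB·AA·BC·AB·AB·AA·AB·AA·BC·AB·BC·BC·AB·AA·BC·AB·BC·AB·BC·BC·AB·AA·BC·AB·BC·AB·BC·BC·AB·AA·BC·AB
    A ↦ BC
    B ↦ AB
    C ↦ AA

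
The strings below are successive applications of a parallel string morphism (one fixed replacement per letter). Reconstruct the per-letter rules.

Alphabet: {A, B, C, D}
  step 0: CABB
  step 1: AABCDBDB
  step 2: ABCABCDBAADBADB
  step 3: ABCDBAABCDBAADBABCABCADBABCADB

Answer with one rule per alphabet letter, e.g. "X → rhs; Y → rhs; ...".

  step 2 ⇒ step 3: ABCABCDBAADBADB ⇒ ABC·DB·A·ABC·DB·A·A·DB·ABC·ABC·A·DB·ABC·A·DB
    A ↦ ABC
    B ↦ DB
    C ↦ A
    D ↦ A

A->ABC, B->DB, C->A, D->A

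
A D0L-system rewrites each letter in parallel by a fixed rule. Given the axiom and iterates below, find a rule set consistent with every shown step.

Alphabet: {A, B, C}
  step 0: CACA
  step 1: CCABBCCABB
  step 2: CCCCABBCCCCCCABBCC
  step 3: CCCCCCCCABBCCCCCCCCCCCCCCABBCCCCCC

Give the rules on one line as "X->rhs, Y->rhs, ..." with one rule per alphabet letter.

A->ABB, B->C, C->CC

  step 2 ⇒ step 3: CCCCABBCCCCCCABBCC ⇒ CC·CC·CC·CC·ABB·C·C·CC·CC·CC·CC·CC·CC·ABB·C·C·CC·CC
    A ↦ ABB
    B ↦ C
    C ↦ CC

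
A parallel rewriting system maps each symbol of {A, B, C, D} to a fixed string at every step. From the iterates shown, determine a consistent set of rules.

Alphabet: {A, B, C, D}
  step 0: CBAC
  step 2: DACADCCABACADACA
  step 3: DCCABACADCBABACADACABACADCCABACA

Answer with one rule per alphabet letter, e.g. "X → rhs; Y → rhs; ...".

A->CA, B->DA, C->BA, D->DC

  step 2 ⇒ step 3: DACADCCABACADACA ⇒ DC·CA·BA·CA·DC·BA·BA·CA·DA·CA·BA·CA·DC·CA·BA·CA
    A ↦ CA
    B ↦ DA
    C ↦ BA
    D ↦ DC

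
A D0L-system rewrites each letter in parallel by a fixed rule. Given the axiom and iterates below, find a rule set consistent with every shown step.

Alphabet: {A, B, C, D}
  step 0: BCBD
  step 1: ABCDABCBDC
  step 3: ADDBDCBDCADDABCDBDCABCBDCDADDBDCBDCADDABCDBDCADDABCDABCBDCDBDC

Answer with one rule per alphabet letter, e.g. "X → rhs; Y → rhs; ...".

A->ADD, B->ABC, C->D, D->BDC

  step 0 ⇒ step 1: BCBD ⇒ ABC·D·ABC·BDC
    B ↦ ABC
    C ↦ D
    D ↦ BDC
    A ↦ ADD  (constrained at step 1)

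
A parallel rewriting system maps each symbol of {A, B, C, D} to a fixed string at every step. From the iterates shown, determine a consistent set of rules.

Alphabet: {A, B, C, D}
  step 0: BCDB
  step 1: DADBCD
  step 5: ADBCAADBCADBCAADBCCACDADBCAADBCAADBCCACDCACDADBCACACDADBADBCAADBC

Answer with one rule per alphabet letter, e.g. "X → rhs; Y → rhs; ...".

  step 0 ⇒ step 1: BCDB ⇒ D·ADB·C·D
    B ↦ D
    C ↦ ADB
    D ↦ C
    A ↦ CA  (constrained at step 1)

A->CA, B->D, C->ADB, D->C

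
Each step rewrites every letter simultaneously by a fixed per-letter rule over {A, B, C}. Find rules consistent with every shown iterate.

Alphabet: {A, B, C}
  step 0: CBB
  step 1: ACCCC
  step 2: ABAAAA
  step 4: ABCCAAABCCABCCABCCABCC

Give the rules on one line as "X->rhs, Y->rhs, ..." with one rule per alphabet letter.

  step 1 ⇒ step 2: ACCCC ⇒ AB·A·A·A·A
    A ↦ AB
    C ↦ A
  step 0 ⇒ step 1: CBB ⇒ A·CC·CC
    B ↦ CC

A->AB, B->CC, C->A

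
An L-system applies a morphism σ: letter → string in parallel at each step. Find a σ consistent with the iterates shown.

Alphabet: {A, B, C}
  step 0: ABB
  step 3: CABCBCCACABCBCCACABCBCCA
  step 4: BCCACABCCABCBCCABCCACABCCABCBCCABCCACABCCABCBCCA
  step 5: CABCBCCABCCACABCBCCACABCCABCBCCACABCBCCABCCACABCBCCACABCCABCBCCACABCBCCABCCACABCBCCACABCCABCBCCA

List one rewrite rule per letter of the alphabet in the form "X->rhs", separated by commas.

A->CA, B->CA, C->BC

  step 4 ⇒ step 5: BCCACABCCABCBCCABCCACABCCABCBCCABCCACABCCABCBCCA ⇒ CA·BC·BC·CA·BC·CA·CA·BC·BC·CA·CA·BC·CA·BC·BC·CA·CA·BC·BC·CA·BC·CA·CA·BC·BC·CA·CA·BC·CA·BC·BC·CA·CA·BC·BC·CA·BC·CA·CA·BC·BC·CA·CA·BC·CA·BC·BC·CA
    A ↦ CA
    B ↦ CA
    C ↦ BC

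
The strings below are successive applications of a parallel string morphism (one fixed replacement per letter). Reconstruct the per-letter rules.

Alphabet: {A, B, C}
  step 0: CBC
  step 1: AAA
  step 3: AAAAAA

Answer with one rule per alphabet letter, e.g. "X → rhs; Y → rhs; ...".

  step 0 ⇒ step 1: CBC ⇒ A·A·A
    B ↦ A
    C ↦ A
    A ↦ BC  (constrained at step 1)

A->BC, B->A, C->A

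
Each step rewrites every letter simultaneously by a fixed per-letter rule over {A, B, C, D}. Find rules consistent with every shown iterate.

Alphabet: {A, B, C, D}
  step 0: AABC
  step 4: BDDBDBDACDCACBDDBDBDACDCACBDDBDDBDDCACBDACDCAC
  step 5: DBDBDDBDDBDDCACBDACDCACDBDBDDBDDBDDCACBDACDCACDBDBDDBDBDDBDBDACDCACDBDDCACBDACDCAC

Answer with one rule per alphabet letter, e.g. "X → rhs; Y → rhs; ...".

  step 4 ⇒ step 5: BDDBDBDACDCACBDDBDBDACDCACBDDBDDBDDCACBDACDCAC ⇒ D·BD·BD·D·BD·D·BD·DC·AC·BD·AC·DC·AC·D·BD·BD·D·BD·D·BD·DC·AC·BD·AC·DC·AC·D·BD·BD·D·BD·BD·D·BD·BD·AC·DC·AC·D·BD·DC·AC·BD·AC·DC·AC
    A ↦ DC
    B ↦ D
    C ↦ AC
    D ↦ BD

A->DC, B->D, C->AC, D->BD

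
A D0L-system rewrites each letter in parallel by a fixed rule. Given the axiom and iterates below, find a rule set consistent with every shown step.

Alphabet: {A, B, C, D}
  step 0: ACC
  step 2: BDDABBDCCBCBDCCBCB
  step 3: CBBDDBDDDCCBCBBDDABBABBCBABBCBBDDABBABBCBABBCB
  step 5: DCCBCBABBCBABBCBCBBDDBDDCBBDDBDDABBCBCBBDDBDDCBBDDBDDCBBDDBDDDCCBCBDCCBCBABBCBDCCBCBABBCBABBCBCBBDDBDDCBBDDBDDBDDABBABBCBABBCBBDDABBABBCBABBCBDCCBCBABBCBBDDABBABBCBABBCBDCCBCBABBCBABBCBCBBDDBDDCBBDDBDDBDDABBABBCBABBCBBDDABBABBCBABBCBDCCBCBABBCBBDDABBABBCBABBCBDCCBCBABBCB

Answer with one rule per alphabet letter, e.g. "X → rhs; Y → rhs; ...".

  step 2 ⇒ step 3: BDDABBDCCBCBDCCBCB ⇒ CB·BDD·BDD·DC·CB·CB·BDD·ABB·ABB·CB·ABB·CB·BDD·ABB·ABB·CB·ABB·CB
    A ↦ DC
    B ↦ CB
    C ↦ ABB
    D ↦ BDD

A->DC, B->CB, C->ABB, D->BDD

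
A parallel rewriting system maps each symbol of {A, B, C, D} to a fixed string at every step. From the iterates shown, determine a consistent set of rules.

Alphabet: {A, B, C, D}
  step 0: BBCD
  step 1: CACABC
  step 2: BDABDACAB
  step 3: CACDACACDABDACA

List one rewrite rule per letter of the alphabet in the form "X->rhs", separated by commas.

  step 2 ⇒ step 3: BDABDACAB ⇒ CA·C·DA·CA·C·DA·B·DA·CA
    A ↦ DA
    B ↦ CA
    C ↦ B
    D ↦ C

A->DA, B->CA, C->B, D->C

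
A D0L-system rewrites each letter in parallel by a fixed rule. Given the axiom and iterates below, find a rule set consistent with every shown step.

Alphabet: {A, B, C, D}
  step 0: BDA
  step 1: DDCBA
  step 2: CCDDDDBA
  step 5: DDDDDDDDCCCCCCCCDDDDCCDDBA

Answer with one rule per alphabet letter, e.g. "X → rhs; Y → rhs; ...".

  step 1 ⇒ step 2: DDCBA ⇒ C·C·DD·DD·BA
    A ↦ BA
    B ↦ DD
    C ↦ DD
    D ↦ C

A->BA, B->DD, C->DD, D->C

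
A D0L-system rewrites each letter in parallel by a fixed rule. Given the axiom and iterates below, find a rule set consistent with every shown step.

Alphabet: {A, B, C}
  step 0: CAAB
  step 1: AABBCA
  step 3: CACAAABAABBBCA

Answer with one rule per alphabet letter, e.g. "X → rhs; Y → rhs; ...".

A->B, B->CA, C->AA

  step 0 ⇒ step 1: CAAB ⇒ AA·B·B·CA
    A ↦ B
    B ↦ CA
    C ↦ AA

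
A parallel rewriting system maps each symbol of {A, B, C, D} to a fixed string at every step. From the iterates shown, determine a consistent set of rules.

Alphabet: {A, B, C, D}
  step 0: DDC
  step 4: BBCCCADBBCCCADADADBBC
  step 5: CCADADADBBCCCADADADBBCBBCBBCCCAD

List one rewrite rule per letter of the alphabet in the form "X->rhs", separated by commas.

  step 4 ⇒ step 5: BBCCCADBBCCCADADADBBC ⇒ C·C·AD·AD·AD·B·BC·C·C·AD·AD·AD·B·BC·B·BC·B·BC·C·C·AD
    A ↦ B
    B ↦ C
    C ↦ AD
    D ↦ BC

A->B, B->C, C->AD, D->BC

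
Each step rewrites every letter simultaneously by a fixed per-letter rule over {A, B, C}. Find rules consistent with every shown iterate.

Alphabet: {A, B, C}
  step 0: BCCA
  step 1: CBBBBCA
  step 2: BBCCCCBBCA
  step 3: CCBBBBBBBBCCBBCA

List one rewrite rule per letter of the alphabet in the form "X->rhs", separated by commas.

A->CA, B->C, C->BB

  step 2 ⇒ step 3: BBCCCCBBCA ⇒ C·C·BB·BB·BB·BB·C·C·BB·CA
    A ↦ CA
    B ↦ C
    C ↦ BB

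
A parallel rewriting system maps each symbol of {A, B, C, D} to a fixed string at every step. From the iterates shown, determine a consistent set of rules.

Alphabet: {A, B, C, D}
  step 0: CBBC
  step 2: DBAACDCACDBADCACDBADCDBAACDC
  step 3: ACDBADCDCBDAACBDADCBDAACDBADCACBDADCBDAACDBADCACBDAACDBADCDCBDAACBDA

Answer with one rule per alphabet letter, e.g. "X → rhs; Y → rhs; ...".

A->DC, B->DBA, C->BDA, D->AC

  step 2 ⇒ step 3: DBAACDCACDBADCACDBADCDBAACDC ⇒ AC·DBA·DC·DC·BDA·AC·BDA·DC·BDA·AC·DBA·DC·AC·BDA·DC·BDA·AC·DBA·DC·AC·BDA·AC·DBA·DC·DC·BDA·AC·BDA
    A ↦ DC
    B ↦ DBA
    C ↦ BDA
    D ↦ AC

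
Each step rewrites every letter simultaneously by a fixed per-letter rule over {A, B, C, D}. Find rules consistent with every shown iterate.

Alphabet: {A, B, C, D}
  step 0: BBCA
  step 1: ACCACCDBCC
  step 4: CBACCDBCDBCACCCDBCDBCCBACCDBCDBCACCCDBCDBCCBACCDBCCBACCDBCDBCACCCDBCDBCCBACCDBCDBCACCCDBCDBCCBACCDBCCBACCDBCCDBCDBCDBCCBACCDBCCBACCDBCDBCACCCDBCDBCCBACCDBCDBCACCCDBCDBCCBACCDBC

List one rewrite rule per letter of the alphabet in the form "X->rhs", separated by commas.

A->C, B->ACC, C->DBC, D->CB

  step 0 ⇒ step 1: BBCA ⇒ ACC·ACC·DBC·C
    A ↦ C
    B ↦ ACC
    C ↦ DBC
    D ↦ CB  (constrained at step 1)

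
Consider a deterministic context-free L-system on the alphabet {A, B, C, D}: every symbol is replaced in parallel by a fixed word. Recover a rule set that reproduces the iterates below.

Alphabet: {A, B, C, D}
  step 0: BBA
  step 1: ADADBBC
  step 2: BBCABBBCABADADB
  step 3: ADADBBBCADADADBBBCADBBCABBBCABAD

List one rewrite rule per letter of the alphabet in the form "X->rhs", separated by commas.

A->BBC, B->AD, C->B, D->AB

  step 2 ⇒ step 3: BBCABBBCABADADB ⇒ AD·AD·B·BBC·AD·AD·AD·B·BBC·AD·BBC·AB·BBC·AB·AD
    A ↦ BBC
    B ↦ AD
    C ↦ B
    D ↦ AB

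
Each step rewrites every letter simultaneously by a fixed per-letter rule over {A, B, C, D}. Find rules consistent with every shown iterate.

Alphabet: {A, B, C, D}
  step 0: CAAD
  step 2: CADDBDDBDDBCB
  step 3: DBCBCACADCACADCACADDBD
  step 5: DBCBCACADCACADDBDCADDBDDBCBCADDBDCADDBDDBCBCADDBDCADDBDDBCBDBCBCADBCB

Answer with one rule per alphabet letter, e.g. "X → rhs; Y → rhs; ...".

  step 2 ⇒ step 3: CADDBDDBDDBCB ⇒ DB·CB·CA·CA·D·CA·CA·D·CA·CA·D·DB·D
    A ↦ CB
    B ↦ D
    C ↦ DB
    D ↦ CA

A->CB, B->D, C->DB, D->CA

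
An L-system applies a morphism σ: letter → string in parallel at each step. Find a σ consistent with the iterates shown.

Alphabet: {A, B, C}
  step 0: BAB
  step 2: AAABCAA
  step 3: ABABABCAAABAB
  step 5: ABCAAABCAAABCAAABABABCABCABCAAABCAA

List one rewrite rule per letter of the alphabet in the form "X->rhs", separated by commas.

A->AB, B->C, C->AA

  step 2 ⇒ step 3: AAABCAA ⇒ AB·AB·AB·C·AA·AB·AB
    A ↦ AB
    B ↦ C
    C ↦ AA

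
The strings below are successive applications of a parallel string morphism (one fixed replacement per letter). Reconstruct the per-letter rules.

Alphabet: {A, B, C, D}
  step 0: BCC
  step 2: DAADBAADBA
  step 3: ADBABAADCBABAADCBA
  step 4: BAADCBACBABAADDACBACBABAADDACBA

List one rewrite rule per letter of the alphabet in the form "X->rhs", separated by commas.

  step 3 ⇒ step 4: ADBABAADCBABAADCBA ⇒ BA·AD·C·BA·C·BA·BA·AD·DA·C·BA·C·BA·BA·AD·DA·C·BA
    A ↦ BA
    B ↦ C
    C ↦ DA
    D ↦ AD

A->BA, B->C, C->DA, D->AD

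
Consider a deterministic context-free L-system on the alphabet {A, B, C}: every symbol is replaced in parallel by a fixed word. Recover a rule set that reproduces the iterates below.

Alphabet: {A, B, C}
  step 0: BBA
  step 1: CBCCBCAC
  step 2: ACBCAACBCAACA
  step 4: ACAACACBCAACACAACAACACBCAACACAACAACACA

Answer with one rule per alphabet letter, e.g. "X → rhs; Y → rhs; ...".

  step 1 ⇒ step 2: CBCCBCAC ⇒ A·CBC·A·A·CBC·A·AC·A
    A ↦ AC
    B ↦ CBC
    C ↦ A

A->AC, B->CBC, C->A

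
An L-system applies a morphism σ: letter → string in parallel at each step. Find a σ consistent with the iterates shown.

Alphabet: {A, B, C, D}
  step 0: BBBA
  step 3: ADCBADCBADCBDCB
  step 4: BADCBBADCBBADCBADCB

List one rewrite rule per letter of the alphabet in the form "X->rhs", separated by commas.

A->B, B->CB, C->D, D->A

  step 3 ⇒ step 4: ADCBADCBADCBDCB ⇒ B·A·D·CB·B·A·D·CB·B·A·D·CB·A·D·CB
    A ↦ B
    B ↦ CB
    C ↦ D
    D ↦ A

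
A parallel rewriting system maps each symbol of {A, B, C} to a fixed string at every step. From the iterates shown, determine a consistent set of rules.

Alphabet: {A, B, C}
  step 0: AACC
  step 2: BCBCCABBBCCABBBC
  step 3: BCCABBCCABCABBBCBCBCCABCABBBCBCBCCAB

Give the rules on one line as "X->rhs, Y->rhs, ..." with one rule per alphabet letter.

A->B, B->BC, C->CAB

  step 2 ⇒ step 3: BCBCCABBBCCABBBC ⇒ BC·CAB·BC·CAB·CAB·B·BC·BC·BC·CAB·CAB·B·BC·BC·BC·CAB
    A ↦ B
    B ↦ BC
    C ↦ CAB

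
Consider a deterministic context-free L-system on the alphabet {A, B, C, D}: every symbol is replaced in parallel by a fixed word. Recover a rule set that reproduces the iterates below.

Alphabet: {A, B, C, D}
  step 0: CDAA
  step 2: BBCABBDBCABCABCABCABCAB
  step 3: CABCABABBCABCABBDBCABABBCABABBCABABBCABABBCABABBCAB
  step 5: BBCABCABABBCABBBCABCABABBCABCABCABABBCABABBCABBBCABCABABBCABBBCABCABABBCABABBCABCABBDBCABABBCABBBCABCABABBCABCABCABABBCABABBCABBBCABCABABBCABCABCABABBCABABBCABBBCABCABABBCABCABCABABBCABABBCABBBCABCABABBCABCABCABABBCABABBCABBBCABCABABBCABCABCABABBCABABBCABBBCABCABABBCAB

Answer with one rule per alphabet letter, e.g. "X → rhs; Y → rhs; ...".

  step 2 ⇒ step 3: BBCABBDBCABCABCABCABCAB ⇒ CAB·CAB·A·BB·CAB·CAB·BDB·CAB·A·BB·CAB·A·BB·CAB·A·BB·CAB·A·BB·CAB·A·BB·CAB
    A ↦ BB
    B ↦ CAB
    C ↦ A
    D ↦ BDB

A->BB, B->CAB, C->A, D->BDB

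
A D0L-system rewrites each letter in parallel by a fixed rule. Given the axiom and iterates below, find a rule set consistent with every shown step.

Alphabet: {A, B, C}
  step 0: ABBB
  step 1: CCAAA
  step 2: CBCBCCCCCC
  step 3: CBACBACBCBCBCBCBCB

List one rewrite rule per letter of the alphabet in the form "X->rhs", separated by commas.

  step 2 ⇒ step 3: CBCBCCCCCC ⇒ CB·A·CB·A·CB·CB·CB·CB·CB·CB
    B ↦ A
    C ↦ CB
  step 0 ⇒ step 1: ABBB ⇒ CC·A·A·A
    A ↦ CC

A->CC, B->A, C->CB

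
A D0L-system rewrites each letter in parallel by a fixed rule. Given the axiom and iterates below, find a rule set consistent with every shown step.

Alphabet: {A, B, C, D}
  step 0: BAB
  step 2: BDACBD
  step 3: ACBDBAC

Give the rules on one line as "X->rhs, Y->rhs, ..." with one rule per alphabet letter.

  step 2 ⇒ step 3: BDACBD ⇒ A·C·BD·B·A·C
    A ↦ BD
    B ↦ A
    C ↦ B
    D ↦ C

A->BD, B->A, C->B, D->C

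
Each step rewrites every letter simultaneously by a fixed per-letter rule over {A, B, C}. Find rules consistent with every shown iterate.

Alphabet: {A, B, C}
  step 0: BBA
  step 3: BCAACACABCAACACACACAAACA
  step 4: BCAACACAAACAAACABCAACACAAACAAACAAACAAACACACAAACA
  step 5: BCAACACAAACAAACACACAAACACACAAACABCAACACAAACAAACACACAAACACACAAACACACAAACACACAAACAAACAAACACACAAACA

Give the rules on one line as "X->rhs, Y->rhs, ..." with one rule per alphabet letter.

  step 4 ⇒ step 5: BCAACACAAACAAACABCAACACAAACAAACAAACAAACACACAAACA ⇒ BC·AA·CA·CA·AA·CA·AA·CA·CA·CA·AA·CA·CA·CA·AA·CA·BC·AA·CA·CA·AA·CA·AA·CA·CA·CA·AA·CA·CA·CA·AA·CA·CA·CA·AA·CA·CA·CA·AA·CA·AA·CA·AA·CA·CA·CA·AA·CA
    A ↦ CA
    B ↦ BC
    C ↦ AA

A->CA, B->BC, C->AA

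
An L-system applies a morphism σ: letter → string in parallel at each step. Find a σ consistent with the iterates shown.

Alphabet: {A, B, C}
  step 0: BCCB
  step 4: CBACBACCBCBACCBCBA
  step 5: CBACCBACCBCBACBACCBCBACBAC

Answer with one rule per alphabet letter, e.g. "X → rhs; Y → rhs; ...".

  step 4 ⇒ step 5: CBACBACCBCBACCBCBA ⇒ CB·A·C·CB·A·C·CB·CB·A·CB·A·C·CB·CB·A·CB·A·C
    A ↦ C
    B ↦ A
    C ↦ CB

A->C, B->A, C->CB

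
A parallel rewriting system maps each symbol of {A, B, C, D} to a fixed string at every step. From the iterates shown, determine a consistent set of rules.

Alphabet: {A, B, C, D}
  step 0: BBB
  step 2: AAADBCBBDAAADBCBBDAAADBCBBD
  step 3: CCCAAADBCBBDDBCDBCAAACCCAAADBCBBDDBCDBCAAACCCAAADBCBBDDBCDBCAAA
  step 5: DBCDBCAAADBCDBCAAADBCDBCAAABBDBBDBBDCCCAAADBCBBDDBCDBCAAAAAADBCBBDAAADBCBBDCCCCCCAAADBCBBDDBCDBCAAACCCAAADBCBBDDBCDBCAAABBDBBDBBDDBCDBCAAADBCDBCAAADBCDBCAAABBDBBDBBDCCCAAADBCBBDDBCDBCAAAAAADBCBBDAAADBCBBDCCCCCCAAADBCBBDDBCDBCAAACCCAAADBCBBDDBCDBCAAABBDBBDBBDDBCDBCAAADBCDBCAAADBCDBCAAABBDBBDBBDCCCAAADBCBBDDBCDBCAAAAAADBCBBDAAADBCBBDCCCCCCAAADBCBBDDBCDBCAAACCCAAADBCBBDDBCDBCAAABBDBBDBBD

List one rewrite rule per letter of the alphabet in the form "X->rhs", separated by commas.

A->C, B->DBC, C->BBD, D->AAA

  step 2 ⇒ step 3: AAADBCBBDAAADBCBBDAAADBCBBD ⇒ C·C·C·AAA·DBC·BBD·DBC·DBC·AAA·C·C·C·AAA·DBC·BBD·DBC·DBC·AAA·C·C·C·AAA·DBC·BBD·DBC·DBC·AAA
    A ↦ C
    B ↦ DBC
    C ↦ BBD
    D ↦ AAA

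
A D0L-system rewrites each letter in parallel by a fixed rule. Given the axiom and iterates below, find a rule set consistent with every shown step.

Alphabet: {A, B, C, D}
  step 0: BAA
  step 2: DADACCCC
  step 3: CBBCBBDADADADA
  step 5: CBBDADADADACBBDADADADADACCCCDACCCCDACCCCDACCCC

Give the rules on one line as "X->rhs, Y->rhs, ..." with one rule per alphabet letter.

  step 2 ⇒ step 3: DADACCCC ⇒ CB·B·CB·B·DA·DA·DA·DA
    A ↦ B
    C ↦ DA
    D ↦ CB
    B ↦ CC  (constrained at step 0)

A->B, B->CC, C->DA, D->CB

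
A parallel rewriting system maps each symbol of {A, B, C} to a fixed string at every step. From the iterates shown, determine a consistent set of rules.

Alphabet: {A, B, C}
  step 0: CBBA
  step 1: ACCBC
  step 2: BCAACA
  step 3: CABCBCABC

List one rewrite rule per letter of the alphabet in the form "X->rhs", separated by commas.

  step 2 ⇒ step 3: BCAACA ⇒ C·A·BC·BC·A·BC
    A ↦ BC
    B ↦ C
    C ↦ A

A->BC, B->C, C->A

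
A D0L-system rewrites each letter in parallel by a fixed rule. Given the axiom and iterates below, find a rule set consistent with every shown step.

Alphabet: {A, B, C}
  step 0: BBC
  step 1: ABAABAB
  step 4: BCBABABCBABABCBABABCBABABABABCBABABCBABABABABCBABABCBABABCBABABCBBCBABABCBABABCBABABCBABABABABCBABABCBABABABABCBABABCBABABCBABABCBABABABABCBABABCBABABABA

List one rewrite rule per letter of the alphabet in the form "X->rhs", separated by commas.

A->BCB, B->ABA, C->B

  step 0 ⇒ step 1: BBC ⇒ ABA·ABA·B
    B ↦ ABA
    C ↦ B
    A ↦ BCB  (constrained at step 1)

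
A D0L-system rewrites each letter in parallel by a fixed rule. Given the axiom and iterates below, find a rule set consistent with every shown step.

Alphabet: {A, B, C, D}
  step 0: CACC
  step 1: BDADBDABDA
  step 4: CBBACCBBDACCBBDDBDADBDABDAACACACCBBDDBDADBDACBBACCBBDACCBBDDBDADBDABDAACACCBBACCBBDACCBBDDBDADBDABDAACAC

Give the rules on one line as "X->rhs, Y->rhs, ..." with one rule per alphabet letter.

  step 0 ⇒ step 1: CACC ⇒ BDA·D·BDA·BDA
    A ↦ D
    C ↦ BDA
    B ↦ AC  (constrained at step 1)
    D ↦ CBB  (constrained at step 1)

A->D, B->AC, C->BDA, D->CBB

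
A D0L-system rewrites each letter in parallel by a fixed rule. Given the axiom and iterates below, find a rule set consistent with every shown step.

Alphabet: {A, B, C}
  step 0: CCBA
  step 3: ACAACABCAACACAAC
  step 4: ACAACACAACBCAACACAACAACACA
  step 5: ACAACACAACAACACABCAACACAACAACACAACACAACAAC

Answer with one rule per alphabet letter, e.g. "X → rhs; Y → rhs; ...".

  step 4 ⇒ step 5: ACAACACAACBCAACACAACAACACA ⇒ AC·A·AC·AC·A·AC·A·AC·AC·A·BC·A·AC·AC·A·AC·A·AC·AC·A·AC·AC·A·AC·A·AC
    A ↦ AC
    B ↦ BC
    C ↦ A

A->AC, B->BC, C->A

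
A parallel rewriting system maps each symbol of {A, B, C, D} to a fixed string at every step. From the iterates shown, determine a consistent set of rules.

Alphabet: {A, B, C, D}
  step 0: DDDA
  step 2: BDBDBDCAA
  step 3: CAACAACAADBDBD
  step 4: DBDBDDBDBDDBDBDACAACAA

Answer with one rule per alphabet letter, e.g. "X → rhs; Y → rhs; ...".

A->BD, B->CA, C->D, D->A

  step 3 ⇒ step 4: CAACAACAADBDBD ⇒ D·BD·BD·D·BD·BD·D·BD·BD·A·CA·A·CA·A
    A ↦ BD
    B ↦ CA
    C ↦ D
    D ↦ A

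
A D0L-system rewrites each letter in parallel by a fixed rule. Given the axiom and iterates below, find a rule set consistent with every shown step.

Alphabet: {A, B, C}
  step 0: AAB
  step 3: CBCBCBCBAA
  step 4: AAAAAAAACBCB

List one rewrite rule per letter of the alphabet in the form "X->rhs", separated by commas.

  step 3 ⇒ step 4: CBCBCBCBAA ⇒ A·A·A·A·A·A·A·A·CB·CB
    A ↦ CB
    B ↦ A
    C ↦ A

A->CB, B->A, C->A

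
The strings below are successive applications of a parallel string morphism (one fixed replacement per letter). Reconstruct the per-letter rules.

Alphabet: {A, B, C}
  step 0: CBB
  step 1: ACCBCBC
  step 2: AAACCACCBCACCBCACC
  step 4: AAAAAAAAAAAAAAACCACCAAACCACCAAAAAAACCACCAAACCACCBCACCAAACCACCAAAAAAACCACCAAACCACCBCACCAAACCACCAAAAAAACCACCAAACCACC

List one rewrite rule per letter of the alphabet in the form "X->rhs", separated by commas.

A->AA, B->BC, C->ACC

  step 1 ⇒ step 2: ACCBCBC ⇒ AA·ACC·ACC·BC·ACC·BC·ACC
    A ↦ AA
    B ↦ BC
    C ↦ ACC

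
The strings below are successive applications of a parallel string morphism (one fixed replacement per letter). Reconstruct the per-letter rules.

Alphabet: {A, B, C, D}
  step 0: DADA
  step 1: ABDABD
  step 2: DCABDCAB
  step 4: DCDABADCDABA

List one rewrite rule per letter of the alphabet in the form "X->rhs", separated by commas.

A->D, B->C, C->A, D->AB

  step 1 ⇒ step 2: ABDABD ⇒ D·C·AB·D·C·AB
    A ↦ D
    B ↦ C
    D ↦ AB
    C ↦ A  (constrained at step 2)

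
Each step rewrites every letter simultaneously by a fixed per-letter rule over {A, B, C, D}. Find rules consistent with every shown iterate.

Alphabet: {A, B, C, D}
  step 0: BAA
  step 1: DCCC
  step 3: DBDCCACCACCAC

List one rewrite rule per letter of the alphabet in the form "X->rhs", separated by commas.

  step 0 ⇒ step 1: BAA ⇒ DC·C·C
    A ↦ C
    B ↦ DC
    C ↦ CA  (constrained at step 1)
    D ↦ DB  (constrained at step 1)

A->C, B->DC, C->CA, D->DB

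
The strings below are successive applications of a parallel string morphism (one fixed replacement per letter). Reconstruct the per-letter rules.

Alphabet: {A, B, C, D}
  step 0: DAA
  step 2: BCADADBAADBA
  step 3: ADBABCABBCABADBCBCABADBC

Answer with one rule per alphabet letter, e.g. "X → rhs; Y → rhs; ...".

A->BC, B->AD, C->BA, D->AB

  step 2 ⇒ step 3: BCADADBAADBA ⇒ AD·BA·BC·AB·BC·AB·AD·BC·BC·AB·AD·BC
    A ↦ BC
    B ↦ AD
    C ↦ BA
    D ↦ AB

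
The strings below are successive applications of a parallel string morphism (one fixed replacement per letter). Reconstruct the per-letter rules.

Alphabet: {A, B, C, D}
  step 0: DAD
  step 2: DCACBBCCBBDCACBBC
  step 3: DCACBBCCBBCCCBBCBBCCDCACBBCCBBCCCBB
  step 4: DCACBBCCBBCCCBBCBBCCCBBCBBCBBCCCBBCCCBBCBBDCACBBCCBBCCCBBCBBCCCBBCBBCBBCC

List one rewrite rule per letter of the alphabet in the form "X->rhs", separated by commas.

A->C, B->C, C->CBB, D->DCA

  step 3 ⇒ step 4: DCACBBCCBBCCCBBCBBCCDCACBBCCBBCCCBB ⇒ DCA·CBB·C·CBB·C·C·CBB·CBB·C·C·CBB·CBB·CBB·C·C·CBB·C·C·CBB·CBB·DCA·CBB·C·CBB·C·C·CBB·CBB·C·C·CBB·CBB·CBB·C·C
    A ↦ C
    B ↦ C
    C ↦ CBB
    D ↦ DCA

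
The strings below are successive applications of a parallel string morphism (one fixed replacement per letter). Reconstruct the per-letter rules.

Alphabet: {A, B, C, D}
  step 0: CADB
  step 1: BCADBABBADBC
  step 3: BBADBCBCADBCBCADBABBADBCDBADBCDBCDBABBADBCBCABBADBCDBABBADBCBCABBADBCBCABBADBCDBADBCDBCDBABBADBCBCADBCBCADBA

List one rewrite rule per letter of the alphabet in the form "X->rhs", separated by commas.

  step 0 ⇒ step 1: CADB ⇒ BCA·DBA·BBA·DBC
    A ↦ DBA
    B ↦ DBC
    C ↦ BCA
    D ↦ BBA

A->DBA, B->DBC, C->BCA, D->BBA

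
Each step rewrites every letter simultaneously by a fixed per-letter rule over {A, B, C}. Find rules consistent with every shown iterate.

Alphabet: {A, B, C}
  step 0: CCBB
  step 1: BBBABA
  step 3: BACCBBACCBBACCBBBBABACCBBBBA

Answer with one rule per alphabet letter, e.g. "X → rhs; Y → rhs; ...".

A->CCB, B->BA, C->B

  step 0 ⇒ step 1: CCBB ⇒ B·B·BA·BA
    B ↦ BA
    C ↦ B
    A ↦ CCB  (constrained at step 1)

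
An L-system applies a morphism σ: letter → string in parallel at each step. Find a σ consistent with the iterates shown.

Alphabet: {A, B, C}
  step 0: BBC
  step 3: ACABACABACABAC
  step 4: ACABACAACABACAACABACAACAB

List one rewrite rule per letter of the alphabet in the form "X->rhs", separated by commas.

A->AC, B->A, C->AB

  step 3 ⇒ step 4: ACABACABACABAC ⇒ AC·AB·AC·A·AC·AB·AC·A·AC·AB·AC·A·AC·AB
    A ↦ AC
    B ↦ A
    C ↦ AB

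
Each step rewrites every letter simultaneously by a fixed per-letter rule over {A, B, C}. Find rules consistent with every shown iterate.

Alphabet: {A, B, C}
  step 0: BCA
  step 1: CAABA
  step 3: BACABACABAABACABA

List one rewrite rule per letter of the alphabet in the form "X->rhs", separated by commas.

  step 0 ⇒ step 1: BCA ⇒ CA·A·BA
    A ↦ BA
    B ↦ CA
    C ↦ A

A->BA, B->CA, C->A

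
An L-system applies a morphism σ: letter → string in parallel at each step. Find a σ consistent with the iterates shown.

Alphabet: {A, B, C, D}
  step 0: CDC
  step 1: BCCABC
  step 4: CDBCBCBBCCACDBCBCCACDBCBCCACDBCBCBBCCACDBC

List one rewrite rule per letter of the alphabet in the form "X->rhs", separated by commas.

A->B, B->CD, C->BC, D->CA

  step 0 ⇒ step 1: CDC ⇒ BC·CA·BC
    C ↦ BC
    D ↦ CA
    A ↦ B  (constrained at step 1)
    B ↦ CD  (constrained at step 1)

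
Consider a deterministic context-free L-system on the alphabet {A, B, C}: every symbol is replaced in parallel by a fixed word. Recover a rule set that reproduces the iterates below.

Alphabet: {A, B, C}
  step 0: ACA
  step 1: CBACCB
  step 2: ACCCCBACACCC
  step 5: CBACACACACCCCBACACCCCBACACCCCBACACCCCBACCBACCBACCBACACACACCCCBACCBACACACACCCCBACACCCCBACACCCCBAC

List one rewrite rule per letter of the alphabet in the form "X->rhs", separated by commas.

  step 1 ⇒ step 2: CBACCB ⇒ AC·CC·CB·AC·AC·CC
    A ↦ CB
    B ↦ CC
    C ↦ AC

A->CB, B->CC, C->AC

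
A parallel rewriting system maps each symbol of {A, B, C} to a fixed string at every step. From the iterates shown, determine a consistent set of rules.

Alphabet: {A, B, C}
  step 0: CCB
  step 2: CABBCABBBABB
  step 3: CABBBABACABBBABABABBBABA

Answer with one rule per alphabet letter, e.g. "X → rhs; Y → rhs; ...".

A->BB, B->BA, C->CA

  step 2 ⇒ step 3: CABBCABBBABB ⇒ CA·BB·BA·BA·CA·BB·BA·BA·BA·BB·BA·BA
    A ↦ BB
    B ↦ BA
    C ↦ CA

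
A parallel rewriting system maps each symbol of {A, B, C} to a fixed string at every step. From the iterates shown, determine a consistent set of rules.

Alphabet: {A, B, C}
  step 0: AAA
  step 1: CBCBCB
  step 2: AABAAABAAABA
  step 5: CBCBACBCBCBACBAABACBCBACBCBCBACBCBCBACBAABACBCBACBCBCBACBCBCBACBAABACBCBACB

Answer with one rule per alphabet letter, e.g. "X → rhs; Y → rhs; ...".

  step 1 ⇒ step 2: CBCBCB ⇒ AAB·A·AAB·A·AAB·A
    B ↦ A
    C ↦ AAB
  step 0 ⇒ step 1: AAA ⇒ CB·CB·CB
    A ↦ CB

A->CB, B->A, C->AAB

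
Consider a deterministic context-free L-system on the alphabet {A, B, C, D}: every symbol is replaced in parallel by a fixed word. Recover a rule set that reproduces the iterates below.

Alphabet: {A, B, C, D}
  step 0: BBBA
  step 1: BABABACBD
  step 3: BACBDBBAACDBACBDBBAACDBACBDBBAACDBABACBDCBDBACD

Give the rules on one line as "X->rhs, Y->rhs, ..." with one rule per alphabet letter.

A->CBD, B->BA, C->B, D->ACD

  step 0 ⇒ step 1: BBBA ⇒ BA·BA·BA·CBD
    A ↦ CBD
    B ↦ BA
    C ↦ B  (constrained at step 1)
    D ↦ ACD  (constrained at step 1)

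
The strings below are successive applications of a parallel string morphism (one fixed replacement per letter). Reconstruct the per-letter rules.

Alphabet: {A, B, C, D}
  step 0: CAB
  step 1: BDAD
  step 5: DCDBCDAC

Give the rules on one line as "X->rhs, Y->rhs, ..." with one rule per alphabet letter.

  step 0 ⇒ step 1: CAB ⇒ B·DA·D
    A ↦ DA
    B ↦ D
    C ↦ B
    D ↦ C  (constrained at step 1)

A->DA, B->D, C->B, D->C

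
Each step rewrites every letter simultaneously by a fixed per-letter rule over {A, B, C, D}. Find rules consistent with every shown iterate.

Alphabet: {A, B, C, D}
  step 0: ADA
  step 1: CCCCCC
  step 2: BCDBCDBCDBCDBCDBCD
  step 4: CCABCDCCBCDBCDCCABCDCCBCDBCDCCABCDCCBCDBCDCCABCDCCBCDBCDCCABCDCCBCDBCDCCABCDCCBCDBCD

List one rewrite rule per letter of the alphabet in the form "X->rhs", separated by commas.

  step 1 ⇒ step 2: CCCCCC ⇒ BCD·BCD·BCD·BCD·BCD·BCD
    C ↦ BCD
  step 0 ⇒ step 1: ADA ⇒ CC·CC·CC
    A ↦ CC
    B ↦ A  (constrained at step 2)
  step 0 ⇒ step 1: ADA ⇒ CC·CC·CC
    D ↦ CC

A->CC, B->A, C->BCD, D->CC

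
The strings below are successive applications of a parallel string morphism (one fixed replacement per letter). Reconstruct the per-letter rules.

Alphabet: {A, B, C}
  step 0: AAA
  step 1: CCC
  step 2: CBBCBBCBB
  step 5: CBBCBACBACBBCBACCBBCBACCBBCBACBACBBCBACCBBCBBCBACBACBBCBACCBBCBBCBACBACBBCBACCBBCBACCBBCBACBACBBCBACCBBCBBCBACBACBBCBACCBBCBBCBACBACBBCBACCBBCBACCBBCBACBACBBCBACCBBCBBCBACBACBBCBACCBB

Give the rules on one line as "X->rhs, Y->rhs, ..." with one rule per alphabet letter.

A->C, B->CBA, C->CBB

  step 1 ⇒ step 2: CCC ⇒ CBB·CBB·CBB
    C ↦ CBB
  step 0 ⇒ step 1: AAA ⇒ C·C·C
    A ↦ C
    B ↦ CBA  (constrained at step 2)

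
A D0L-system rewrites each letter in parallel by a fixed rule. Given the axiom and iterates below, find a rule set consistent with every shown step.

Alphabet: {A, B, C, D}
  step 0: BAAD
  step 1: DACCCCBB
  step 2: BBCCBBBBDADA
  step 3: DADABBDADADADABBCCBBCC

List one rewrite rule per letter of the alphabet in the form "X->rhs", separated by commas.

A->CC, B->DA, C->B, D->BB

  step 2 ⇒ step 3: BBCCBBBBDADA ⇒ DA·DA·B·B·DA·DA·DA·DA·BB·CC·BB·CC
    A ↦ CC
    B ↦ DA
    C ↦ B
    D ↦ BB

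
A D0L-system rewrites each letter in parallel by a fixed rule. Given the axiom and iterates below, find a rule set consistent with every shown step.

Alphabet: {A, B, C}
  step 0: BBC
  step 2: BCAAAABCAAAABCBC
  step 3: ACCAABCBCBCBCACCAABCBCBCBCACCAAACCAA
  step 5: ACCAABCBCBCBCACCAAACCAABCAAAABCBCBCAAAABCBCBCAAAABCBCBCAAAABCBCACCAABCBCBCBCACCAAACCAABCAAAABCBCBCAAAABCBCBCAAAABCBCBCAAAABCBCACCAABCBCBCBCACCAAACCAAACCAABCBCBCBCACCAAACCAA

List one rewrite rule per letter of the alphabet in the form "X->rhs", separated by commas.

A->BC, B->ACC, C->AA

  step 2 ⇒ step 3: BCAAAABCAAAABCBC ⇒ ACC·AA·BC·BC·BC·BC·ACC·AA·BC·BC·BC·BC·ACC·AA·ACC·AA
    A ↦ BC
    B ↦ ACC
    C ↦ AA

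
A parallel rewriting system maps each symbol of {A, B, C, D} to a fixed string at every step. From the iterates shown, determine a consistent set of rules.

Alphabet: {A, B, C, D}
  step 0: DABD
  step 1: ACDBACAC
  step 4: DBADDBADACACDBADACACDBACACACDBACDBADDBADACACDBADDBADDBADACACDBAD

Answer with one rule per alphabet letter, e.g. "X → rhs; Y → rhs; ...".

A->DB, B->AC, C->AD, D->AC

  step 0 ⇒ step 1: DABD ⇒ AC·DB·AC·AC
    A ↦ DB
    B ↦ AC
    D ↦ AC
    C ↦ AD  (constrained at step 1)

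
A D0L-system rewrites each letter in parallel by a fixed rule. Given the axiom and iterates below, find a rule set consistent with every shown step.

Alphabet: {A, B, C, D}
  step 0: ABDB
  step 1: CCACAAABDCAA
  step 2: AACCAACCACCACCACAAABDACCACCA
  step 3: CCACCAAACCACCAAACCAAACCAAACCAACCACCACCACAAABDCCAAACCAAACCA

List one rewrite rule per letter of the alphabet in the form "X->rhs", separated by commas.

A->CCA, B->CAA, C->A, D->ABD

  step 2 ⇒ step 3: AACCAACCACCACCACAAABDACCACCA ⇒ CCA·CCA·A·A·CCA·CCA·A·A·CCA·A·A·CCA·A·A·CCA·A·CCA·CCA·CCA·CAA·ABD·CCA·A·A·CCA·A·A·CCA
    A ↦ CCA
    B ↦ CAA
    C ↦ A
    D ↦ ABD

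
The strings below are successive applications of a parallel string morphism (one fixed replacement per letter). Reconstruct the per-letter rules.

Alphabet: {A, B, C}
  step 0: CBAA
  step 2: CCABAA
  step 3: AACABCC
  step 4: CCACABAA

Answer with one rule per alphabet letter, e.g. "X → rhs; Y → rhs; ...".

  step 3 ⇒ step 4: AACABCC ⇒ C·C·A·C·AB·A·A
    A ↦ C
    B ↦ AB
    C ↦ A

A->C, B->AB, C->A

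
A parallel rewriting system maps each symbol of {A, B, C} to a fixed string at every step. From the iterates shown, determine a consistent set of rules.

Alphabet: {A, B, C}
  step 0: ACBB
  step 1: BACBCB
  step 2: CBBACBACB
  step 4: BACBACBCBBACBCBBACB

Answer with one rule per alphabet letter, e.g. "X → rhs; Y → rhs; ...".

A->B, B->CB, C->A

  step 1 ⇒ step 2: BACBCB ⇒ CB·B·A·CB·A·CB
    A ↦ B
    B ↦ CB
    C ↦ A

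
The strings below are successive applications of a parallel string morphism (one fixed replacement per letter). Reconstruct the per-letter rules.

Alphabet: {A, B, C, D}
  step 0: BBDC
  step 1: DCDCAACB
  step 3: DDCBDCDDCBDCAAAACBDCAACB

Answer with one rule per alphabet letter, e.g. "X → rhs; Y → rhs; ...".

  step 0 ⇒ step 1: BBDC ⇒ DC·DC·AA·CB
    B ↦ DC
    C ↦ CB
    D ↦ AA
    A ↦ D  (constrained at step 1)

A->D, B->DC, C->CB, D->AA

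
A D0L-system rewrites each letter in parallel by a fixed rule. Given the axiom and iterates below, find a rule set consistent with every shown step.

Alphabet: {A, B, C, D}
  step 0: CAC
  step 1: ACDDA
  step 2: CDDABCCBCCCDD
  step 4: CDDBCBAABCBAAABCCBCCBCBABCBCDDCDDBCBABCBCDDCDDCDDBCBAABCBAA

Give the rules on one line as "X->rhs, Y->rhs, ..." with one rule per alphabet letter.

  step 1 ⇒ step 2: ACDDA ⇒ CDD·A·BCC·BCC·CDD
    A ↦ CDD
    C ↦ A
    D ↦ BCC
    B ↦ BCB  (constrained at step 2)

A->CDD, B->BCB, C->A, D->BCC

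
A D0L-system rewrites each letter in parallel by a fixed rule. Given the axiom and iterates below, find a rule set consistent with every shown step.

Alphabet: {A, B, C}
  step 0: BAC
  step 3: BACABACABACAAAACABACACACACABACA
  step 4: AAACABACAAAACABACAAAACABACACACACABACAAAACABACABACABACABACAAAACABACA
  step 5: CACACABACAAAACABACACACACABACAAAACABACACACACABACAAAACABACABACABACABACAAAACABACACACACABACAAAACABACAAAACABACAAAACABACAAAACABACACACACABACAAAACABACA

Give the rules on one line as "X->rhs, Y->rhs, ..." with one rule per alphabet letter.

  step 4 ⇒ step 5: AAACABACAAAACABACAAAACABACACACACABACAAAACABACABACABACABACAAAACABACA ⇒ CA·CA·CA·BA·CA·AAA·CA·BA·CA·CA·CA·CA·BA·CA·AAA·CA·BA·CA·CA·CA·CA·BA·CA·AAA·CA·BA·CA·BA·CA·BA·CA·BA·CA·AAA·CA·BA·CA·CA·CA·CA·BA·CA·AAA·CA·BA·CA·AAA·CA·BA·CA·AAA·CA·BA·CA·AAA·CA·BA·CA·CA·CA·CA·BA·CA·AAA·CA·BA·CA
    A ↦ CA
    B ↦ AAA
    C ↦ BA

A->CA, B->AAA, C->BA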